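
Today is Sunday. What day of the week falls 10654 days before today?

Sunday

Dividing 10654 by 7 gives quotient 1522 and remainder 0.
Sunday − 0 days → Sunday.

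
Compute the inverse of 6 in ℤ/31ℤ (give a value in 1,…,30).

26

31 = 5·6 + 1
6 = 6·1 + 0
Back-substituting gives 6·26 ≡ 1 (mod 31).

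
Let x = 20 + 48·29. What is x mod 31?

48·29 = 1392.
1392 − 44·31 = 28, so 1392 ≡ 28 (mod 31).
(20 + 28) mod 31 = 17.

17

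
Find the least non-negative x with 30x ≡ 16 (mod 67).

30⁻¹ ≡ 38 (mod 67) because 30·38 = 1140 = 17·67 + 1.
So x ≡ 38·16 = 608 ≡ 5 (mod 67).
Check: 30·5 = 150 = 2·67 + 16.

5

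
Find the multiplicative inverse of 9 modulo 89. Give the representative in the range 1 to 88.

10

89 = 9·9 + 8
9 = 1·8 + 1
8 = 8·1 + 0
Back-substituting gives 9·10 ≡ 1 (mod 89).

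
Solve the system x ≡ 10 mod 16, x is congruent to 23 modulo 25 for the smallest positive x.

x ≡ 10 (mod 16) gives x ∈ {10, 26, 42, 58, 74, 90, 106, 122, …}.
The first of these with x mod 25 = 23 is 298.

298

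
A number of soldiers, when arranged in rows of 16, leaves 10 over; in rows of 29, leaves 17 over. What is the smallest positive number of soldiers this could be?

x ≡ 10 (mod 16) gives x ∈ {10, 26, 42, 58, 74, 90, 106, 122, …}.
The first of these with x mod 29 = 17 is 394.

394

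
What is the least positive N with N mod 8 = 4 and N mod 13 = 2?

x ≡ 4 (mod 8) gives x ∈ {4, 12, 20, 28}.
The first of these with x mod 13 = 2 is 28.

28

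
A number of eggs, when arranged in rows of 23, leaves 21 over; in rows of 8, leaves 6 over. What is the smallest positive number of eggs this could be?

x ≡ 6 (mod 8) gives x ∈ {6, 14, 22, 30, 38, 46, 54, 62, …}.
The first of these with x mod 23 = 21 is 182.

182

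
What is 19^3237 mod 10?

Last digits of 9^n: 9, 1 (period 2).
3237 leaves remainder 1 on division by 2, so 19^3237 ends in 9.

9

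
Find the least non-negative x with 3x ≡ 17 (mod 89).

The inverse of 3 mod 89 is 30 (since 3·30 = 90 ≡ 1).
Multiplying both sides by 30: x ≡ 30·17 = 510 ≡ 65 (mod 89).

65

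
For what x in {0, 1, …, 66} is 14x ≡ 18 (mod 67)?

30

The inverse of 14 mod 67 is 24 (since 14·24 = 336 ≡ 1).
So x ≡ 24·18 = 432 ≡ 30 (mod 67).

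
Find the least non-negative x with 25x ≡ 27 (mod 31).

11

25⁻¹ ≡ 5 (mod 31) because 25·5 = 125 = 4·31 + 1.
Multiplying both sides by 5: x ≡ 5·27 = 135 ≡ 11 (mod 31).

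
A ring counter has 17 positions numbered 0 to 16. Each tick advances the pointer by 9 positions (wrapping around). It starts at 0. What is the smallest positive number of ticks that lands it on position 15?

The inverse of 9 mod 17 is 2 (since 9·2 = 18 ≡ 1).
Multiplying both sides by 2: x ≡ 2·15 = 30 ≡ 13 (mod 17).

13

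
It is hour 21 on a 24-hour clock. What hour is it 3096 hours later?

21

Dividing 3096 by 24 gives quotient 129 and remainder 0.
(21 + 0) mod 24 = 21.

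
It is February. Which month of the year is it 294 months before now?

Dividing 294 by 12 gives quotient 24 and remainder 6.
February − 6 months → August.

August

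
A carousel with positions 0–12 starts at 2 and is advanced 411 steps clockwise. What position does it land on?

10

411 = 31·13 + 8, so 411 mod 13 = 8.
(2 + 8) mod 13 = 10.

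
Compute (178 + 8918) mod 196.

80

8918 − 45·196 = 98, so 8918 ≡ 98 (mod 196).
(178 + 98) mod 196 = 80.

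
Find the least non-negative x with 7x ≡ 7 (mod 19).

7⁻¹ ≡ 11 (mod 19) because 7·11 = 77 = 4·19 + 1.
So x ≡ 11·7 = 77 ≡ 1 (mod 19).

1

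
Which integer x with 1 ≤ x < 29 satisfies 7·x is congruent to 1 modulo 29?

7·25 = 175 = 6·29 + 1, so 7⁻¹ ≡ 25 (mod 29).

25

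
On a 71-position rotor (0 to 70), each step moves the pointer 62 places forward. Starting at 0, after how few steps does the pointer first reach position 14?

The inverse of 62 mod 71 is 63 (since 62·63 = 3906 ≡ 1).
So x ≡ 63·14 = 882 ≡ 30 (mod 71).
Check: 62·30 = 1860 = 26·71 + 14.

30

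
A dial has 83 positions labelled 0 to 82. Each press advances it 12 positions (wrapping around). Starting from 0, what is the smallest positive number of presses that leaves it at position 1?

12·7 = 84 = 1·83 + 1, so 12⁻¹ ≡ 7 (mod 83).

7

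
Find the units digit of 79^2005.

9

Powers of 9 mod 10 repeat with period 2: 9, 1.
2005 mod 2 = 1, so the last digit matches 9^1 = 9.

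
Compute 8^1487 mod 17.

15

Successive squares of 8 mod 17: 8^1≡8, 8^2≡13, 8^4≡16, 8^8≡1, 8^16≡1, 8^32≡1, 8^64≡1, 8^128≡1, 8^256≡1, 8^512≡1, 8^1024≡1.
1487 = 1 + 2 + 4 + 8 + 64 + 128 + 256 + 1024, so 8^1487 ≡ 8·13·16·1·1·1·1·1 ≡ 15 (mod 17).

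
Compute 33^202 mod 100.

89

Square-and-reduce mod 100: 33^1≡33, 33^2≡89, 33^4≡21, 33^8≡41, 33^16≡81, 33^32≡61, 33^64≡21, 33^128≡41.
202 = 2 + 8 + 64 + 128, so 33^202 ≡ 89·41·21·41 ≡ 89 (mod 100).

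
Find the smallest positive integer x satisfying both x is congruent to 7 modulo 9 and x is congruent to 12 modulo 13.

25

x ≡ 7 (mod 9) gives x ∈ {7, 16, 25}.
The first of these with x mod 13 = 12 is 25.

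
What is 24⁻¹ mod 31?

31 = 1·24 + 7
24 = 3·7 + 3
7 = 2·3 + 1
3 = 3·1 + 0
Back-substituting gives 24·22 ≡ 1 (mod 31).

22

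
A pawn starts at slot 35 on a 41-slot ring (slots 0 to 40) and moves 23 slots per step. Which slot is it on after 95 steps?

6

95·23 = 2185.
2185 mod 41 = 12 (since 53·41 = 2173).
(35 + 12) mod 41 = 6.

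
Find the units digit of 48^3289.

Last digits of 8^n: 8, 4, 2, 6 (period 4).
3289 mod 4 = 1, so the last digit matches 8^1 = 8.

8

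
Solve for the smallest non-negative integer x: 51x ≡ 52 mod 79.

51⁻¹ ≡ 31 (mod 79) because 51·31 = 1581 = 20·79 + 1.
Multiplying both sides by 31: x ≡ 31·52 = 1612 ≡ 32 (mod 79).
Check: 51·32 = 1632 = 20·79 + 52.

32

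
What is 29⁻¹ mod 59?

57

59 = 2·29 + 1
29 = 29·1 + 0
Back-substituting gives 29·57 ≡ 1 (mod 59).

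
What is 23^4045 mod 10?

3

Last digits of 3^n: 3, 9, 7, 1 (period 4).
4045 mod 4 = 1, so the last digit matches 3^1 = 3.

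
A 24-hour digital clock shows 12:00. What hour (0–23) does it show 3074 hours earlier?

3074 mod 24 = 2 (since 128·24 = 3072).
(12 − 2) mod 24 = 10.

10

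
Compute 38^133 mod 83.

63

Successive squares of 38 mod 83: 38^1≡38, 38^2≡33, 38^4≡10, 38^8≡17, 38^16≡40, 38^32≡23, 38^64≡31, 38^128≡48.
Since 133 = 1 + 4 + 128 in binary, 38^133 ≡ 38·10·48 ≡ 63 (mod 83).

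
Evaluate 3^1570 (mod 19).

5

Square-and-reduce mod 19: 3^1≡3, 3^2≡9, 3^4≡5, 3^8≡6, 3^16≡17, 3^32≡4, 3^64≡16, 3^128≡9, 3^256≡5, 3^512≡6, 3^1024≡17.
Since 1570 = 2 + 32 + 512 + 1024 in binary, 3^1570 ≡ 9·4·6·17 ≡ 5 (mod 19).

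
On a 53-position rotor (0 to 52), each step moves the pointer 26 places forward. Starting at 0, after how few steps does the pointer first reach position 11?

31

The inverse of 26 mod 53 is 51 (since 26·51 = 1326 ≡ 1).
So x ≡ 51·11 = 561 ≡ 31 (mod 53).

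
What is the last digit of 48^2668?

6

Powers of 8 mod 10 repeat with period 4: 8, 4, 2, 6.
2668 mod 4 = 0, so the last digit matches 8^4 = 6.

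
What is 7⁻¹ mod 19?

11

7·11 = 77 = 4·19 + 1, so 7⁻¹ ≡ 11 (mod 19).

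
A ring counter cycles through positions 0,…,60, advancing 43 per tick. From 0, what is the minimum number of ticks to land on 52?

43⁻¹ ≡ 44 (mod 61) because 43·44 = 1892 = 31·61 + 1.
Multiplying both sides by 44: x ≡ 44·52 = 2288 ≡ 31 (mod 61).

31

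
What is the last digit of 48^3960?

6

Last digits of 8^n: 8, 4, 2, 6 (period 4).
3960 mod 4 = 0, so the last digit matches 8^4 = 6.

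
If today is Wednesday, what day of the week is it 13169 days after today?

13169 − 1881·7 = 2, so 13169 ≡ 2 (mod 7).
Wednesday + 2 days → Friday.

Friday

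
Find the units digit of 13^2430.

9

Powers of 3 mod 10 repeat with period 4: 3, 9, 7, 1.
2430 leaves remainder 2 on division by 4, so 13^2430 ends in 9.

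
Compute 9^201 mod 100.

9

Square-and-reduce mod 100: 9^1≡9, 9^2≡81, 9^4≡61, 9^8≡21, 9^16≡41, 9^32≡81, 9^64≡61, 9^128≡21.
Since 201 = 1 + 8 + 64 + 128 in binary, 9^201 ≡ 9·21·61·21 ≡ 9 (mod 100).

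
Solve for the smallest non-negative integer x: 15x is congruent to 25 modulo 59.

41

15⁻¹ ≡ 4 (mod 59) because 15·4 = 60 = 1·59 + 1.
Multiplying both sides by 4: x ≡ 4·25 = 100 ≡ 41 (mod 59).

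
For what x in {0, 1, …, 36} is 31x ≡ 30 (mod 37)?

32

The inverse of 31 mod 37 is 6 (since 31·6 = 186 ≡ 1).
Multiplying both sides by 6: x ≡ 6·30 = 180 ≡ 32 (mod 37).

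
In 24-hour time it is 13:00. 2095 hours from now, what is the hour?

2095 = 87·24 + 7, so 2095 mod 24 = 7.
(13 + 7) mod 24 = 20.

20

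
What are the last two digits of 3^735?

By repeated squaring mod 100: 3^1≡3, 3^2≡9, 3^4≡81, 3^8≡61, 3^16≡21, 3^32≡41, 3^64≡81, 3^128≡61, 3^256≡21, 3^512≡41.
Since 735 = 1 + 2 + 4 + 8 + 16 + 64 + 128 + 512 in binary, 3^735 ≡ 3·9·81·61·21·81·61·41 ≡ 7 (mod 100).

07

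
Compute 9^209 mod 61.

Square-and-reduce mod 61: 9^1≡9, 9^2≡20, 9^4≡34, 9^8≡58, 9^16≡9, 9^32≡20, 9^64≡34, 9^128≡58.
209 = 1 + 16 + 64 + 128, so 9^209 ≡ 9·9·34·58 ≡ 34 (mod 61).

34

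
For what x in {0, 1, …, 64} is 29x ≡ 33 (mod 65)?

The inverse of 29 mod 65 is 9 (since 29·9 = 261 ≡ 1).
So x ≡ 9·33 = 297 ≡ 37 (mod 65).
Check: 29·37 = 1073 = 16·65 + 33.

37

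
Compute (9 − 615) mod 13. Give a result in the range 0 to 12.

5

615 − 47·13 = 4, so 615 ≡ 4 (mod 13).
(9 − 4) mod 13 = 5.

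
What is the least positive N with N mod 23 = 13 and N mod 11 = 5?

82

x ≡ 5 (mod 11) gives x ∈ {5, 16, 27, 38, 49, 60, 71, 82}.
The first of these with x mod 23 = 13 is 82.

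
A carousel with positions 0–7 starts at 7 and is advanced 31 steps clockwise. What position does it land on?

6

Dividing 31 by 8 gives quotient 3 and remainder 7.
(7 + 7) mod 8 = 6.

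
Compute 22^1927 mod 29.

9

By repeated squaring mod 29: 22^1≡22, 22^2≡20, 22^4≡23, 22^8≡7, 22^16≡20, 22^32≡23, 22^64≡7, 22^128≡20, 22^256≡23, 22^512≡7, 22^1024≡20.
Since 1927 = 1 + 2 + 4 + 128 + 256 + 512 + 1024 in binary, 22^1927 ≡ 22·20·23·20·23·7·20 ≡ 9 (mod 29).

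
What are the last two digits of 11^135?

51

Square-and-reduce mod 100: 11^1≡11, 11^2≡21, 11^4≡41, 11^8≡81, 11^16≡61, 11^32≡21, 11^64≡41, 11^128≡81.
Since 135 = 1 + 2 + 4 + 128 in binary, 11^135 ≡ 11·21·41·81 ≡ 51 (mod 100).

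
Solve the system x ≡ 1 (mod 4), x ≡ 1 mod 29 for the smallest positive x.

Since 29·1 ≡ 1 (mod 4), take x = 1 + 29·((1−1)·1 mod 4) = 1 + 29·0 = 1.
Check: 1 mod 4 = 1, 1 mod 29 = 1.

1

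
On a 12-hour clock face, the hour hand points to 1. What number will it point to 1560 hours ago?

1

Dividing 1560 by 12 gives quotient 130 and remainder 0.
1 − 0 → 1 on a 12-hour dial.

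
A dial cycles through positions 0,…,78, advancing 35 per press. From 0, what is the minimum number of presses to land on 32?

The inverse of 35 mod 79 is 70 (since 35·70 = 2450 ≡ 1).
Multiplying both sides by 70: x ≡ 70·32 = 2240 ≡ 28 (mod 79).

28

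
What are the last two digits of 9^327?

69

By repeated squaring mod 100: 9^1≡9, 9^2≡81, 9^4≡61, 9^8≡21, 9^16≡41, 9^32≡81, 9^64≡61, 9^128≡21, 9^256≡41.
327 = 1 + 2 + 4 + 64 + 256, so 9^327 ≡ 9·81·61·61·41 ≡ 69 (mod 100).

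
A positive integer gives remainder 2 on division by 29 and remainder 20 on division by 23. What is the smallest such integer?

89

x ≡ 20 (mod 23) gives x ∈ {20, 43, 66, 89}.
The first of these with x mod 29 = 2 is 89.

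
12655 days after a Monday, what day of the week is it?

Dividing 12655 by 7 gives quotient 1807 and remainder 6.
Monday + 6 days → Sunday.

Sunday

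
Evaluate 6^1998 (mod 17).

Square-and-reduce mod 17: 6^1≡6, 6^2≡2, 6^4≡4, 6^8≡16, 6^16≡1, 6^32≡1, 6^64≡1, 6^128≡1, 6^256≡1, 6^512≡1, 6^1024≡1.
Since 1998 = 2 + 4 + 8 + 64 + 128 + 256 + 512 + 1024 in binary, 6^1998 ≡ 2·4·16·1·1·1·1·1 ≡ 9 (mod 17).

9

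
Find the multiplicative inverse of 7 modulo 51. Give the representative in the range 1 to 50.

22

7·22 = 154 = 3·51 + 1, so 7⁻¹ ≡ 22 (mod 51).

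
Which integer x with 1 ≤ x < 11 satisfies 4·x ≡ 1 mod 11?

11 = 2·4 + 3
4 = 1·3 + 1
3 = 3·1 + 0
Back-substituting gives 4·3 ≡ 1 (mod 11).

3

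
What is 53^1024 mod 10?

1

Powers of 3 mod 10 repeat with period 4: 3, 9, 7, 1.
1024 mod 4 = 0, so the last digit matches 3^4 = 1.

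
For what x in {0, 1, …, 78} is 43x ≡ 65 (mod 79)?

The inverse of 43 mod 79 is 68 (since 43·68 = 2924 ≡ 1).
So x ≡ 68·65 = 4420 ≡ 75 (mod 79).

75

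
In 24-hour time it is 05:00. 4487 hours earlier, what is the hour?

6

4487 = 186·24 + 23, so 4487 mod 24 = 23.
(5 − 23) mod 24 = 6.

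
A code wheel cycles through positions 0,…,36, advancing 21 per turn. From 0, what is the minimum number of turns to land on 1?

The inverse of 21 mod 37 is 30 (since 21·30 = 630 ≡ 1).
So x ≡ 30·1 = 30 ≡ 30 (mod 37).
Check: 21·30 = 630 = 17·37 + 1.

30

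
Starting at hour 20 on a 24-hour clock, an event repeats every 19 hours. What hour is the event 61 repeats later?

61·19 = 1159.
Dividing 1159 by 24 gives quotient 48 and remainder 7.
(20 + 7) mod 24 = 3.

3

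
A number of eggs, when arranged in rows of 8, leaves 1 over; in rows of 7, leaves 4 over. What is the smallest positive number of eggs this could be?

25

Since 7·7 ≡ 1 (mod 8), take x = 4 + 7·((1−4)·7 mod 8) = 4 + 7·3 = 25.
Check: 25 mod 8 = 1, 25 mod 7 = 4.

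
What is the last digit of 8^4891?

The units digit of 8^n cycles with period 4: 8, 4, 2, 6, …
4891 leaves remainder 3 on division by 4, so 8^4891 ends in 2.

2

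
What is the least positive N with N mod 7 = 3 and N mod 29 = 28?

115

x ≡ 3 (mod 7) gives x ∈ {3, 10, 17, 24, 31, 38, 45, 52, …}.
The first of these with x mod 29 = 28 is 115.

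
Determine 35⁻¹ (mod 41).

34

41 = 1·35 + 6
35 = 5·6 + 5
6 = 1·5 + 1
5 = 5·1 + 0
Back-substituting gives 35·34 ≡ 1 (mod 41).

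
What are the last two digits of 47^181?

47

Successive squares of 47 mod 100: 47^1≡47, 47^2≡9, 47^4≡81, 47^8≡61, 47^16≡21, 47^32≡41, 47^64≡81, 47^128≡61.
181 = 1 + 4 + 16 + 32 + 128, so 47^181 ≡ 47·81·21·41·61 ≡ 47 (mod 100).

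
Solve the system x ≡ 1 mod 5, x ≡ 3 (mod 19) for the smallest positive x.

41

Since 19·4 ≡ 1 (mod 5), take x = 3 + 19·((1−3)·4 mod 5) = 3 + 19·2 = 41.
Check: 41 mod 5 = 1, 41 mod 19 = 3.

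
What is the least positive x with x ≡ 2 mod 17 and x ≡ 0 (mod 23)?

Since 23·3 ≡ 1 (mod 17), take x = 0 + 23·((2−0)·3 mod 17) = 0 + 23·6 = 138.
Check: 138 mod 17 = 2, 138 mod 23 = 0.

138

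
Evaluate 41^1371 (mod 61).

By repeated squaring mod 61: 41^1≡41, 41^2≡34, 41^4≡58, 41^8≡9, 41^16≡20, 41^32≡34, 41^64≡58, 41^128≡9, 41^256≡20, 41^512≡34, 41^1024≡58.
1371 = 1 + 2 + 8 + 16 + 64 + 256 + 1024, so 41^1371 ≡ 41·34·9·20·58·20·58 ≡ 41 (mod 61).

41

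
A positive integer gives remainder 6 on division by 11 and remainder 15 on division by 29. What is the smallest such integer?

x ≡ 6 (mod 11) gives x ∈ {6, 17, 28, 39, 50, 61, 72, 83, …}.
The first of these with x mod 29 = 15 is 160.

160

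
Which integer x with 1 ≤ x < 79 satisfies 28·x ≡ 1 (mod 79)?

48

79 = 2·28 + 23
28 = 1·23 + 5
23 = 4·5 + 3
5 = 1·3 + 2
3 = 1·2 + 1
2 = 2·1 + 0
Back-substituting gives 28·48 ≡ 1 (mod 79).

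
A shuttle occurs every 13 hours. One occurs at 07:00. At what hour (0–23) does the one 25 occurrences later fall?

25·13 = 325.
325 − 13·24 = 13, so 325 ≡ 13 (mod 24).
(7 + 13) mod 24 = 20.

20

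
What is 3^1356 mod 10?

1

Powers of 3 mod 10 repeat with period 4: 3, 9, 7, 1.
1356 mod 4 = 0, so the last digit matches 3^4 = 1.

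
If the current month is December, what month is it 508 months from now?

508 = 42·12 + 4, so 508 mod 12 = 4.
December + 4 months → April.

April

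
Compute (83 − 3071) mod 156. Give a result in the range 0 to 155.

132

3071 − 19·156 = 107, so 3071 ≡ 107 (mod 156).
(83 − 107) mod 156 = 132.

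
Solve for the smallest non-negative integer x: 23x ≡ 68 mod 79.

The inverse of 23 mod 79 is 55 (since 23·55 = 1265 ≡ 1).
So x ≡ 55·68 = 3740 ≡ 27 (mod 79).
Check: 23·27 = 621 = 7·79 + 68.

27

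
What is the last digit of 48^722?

4

Powers of 8 mod 10 repeat with period 4: 8, 4, 2, 6.
722 mod 4 = 2, so the last digit matches 8^2 = 4.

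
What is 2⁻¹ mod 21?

21 = 10·2 + 1
2 = 2·1 + 0
Back-substituting gives 2·11 ≡ 1 (mod 21).

11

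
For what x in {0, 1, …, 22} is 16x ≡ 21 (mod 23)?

16⁻¹ ≡ 13 (mod 23) because 16·13 = 208 = 9·23 + 1.
Multiplying both sides by 13: x ≡ 13·21 = 273 ≡ 20 (mod 23).
Check: 16·20 = 320 = 13·23 + 21.

20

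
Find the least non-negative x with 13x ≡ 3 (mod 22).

7

13⁻¹ ≡ 17 (mod 22) because 13·17 = 221 = 10·22 + 1.
So x ≡ 17·3 = 51 ≡ 7 (mod 22).
Check: 13·7 = 91 = 4·22 + 3.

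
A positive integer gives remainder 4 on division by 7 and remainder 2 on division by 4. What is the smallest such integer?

18

x ≡ 2 (mod 4) gives x ∈ {2, 6, 10, 14, 18}.
The first of these with x mod 7 = 4 is 18.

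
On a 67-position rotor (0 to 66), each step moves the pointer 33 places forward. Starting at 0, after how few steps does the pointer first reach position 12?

33⁻¹ ≡ 65 (mod 67) because 33·65 = 2145 = 32·67 + 1.
So x ≡ 65·12 = 780 ≡ 43 (mod 67).

43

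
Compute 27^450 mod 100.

By repeated squaring mod 100: 27^1≡27, 27^2≡29, 27^4≡41, 27^8≡81, 27^16≡61, 27^32≡21, 27^64≡41, 27^128≡81, 27^256≡61.
450 = 2 + 64 + 128 + 256, so 27^450 ≡ 29·41·81·61 ≡ 49 (mod 100).

49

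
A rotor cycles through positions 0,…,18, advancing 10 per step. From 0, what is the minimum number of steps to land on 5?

The inverse of 10 mod 19 is 2 (since 10·2 = 20 ≡ 1).
Multiplying both sides by 2: x ≡ 2·5 = 10 ≡ 10 (mod 19).

10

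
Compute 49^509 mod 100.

By repeated squaring mod 100: 49^1≡49, 49^2≡1, 49^4≡1, 49^8≡1, 49^16≡1, 49^32≡1, 49^64≡1, 49^128≡1, 49^256≡1.
509 = 1 + 4 + 8 + 16 + 32 + 64 + 128 + 256, so 49^509 ≡ 49·1·1·1·1·1·1·1 ≡ 49 (mod 100).

49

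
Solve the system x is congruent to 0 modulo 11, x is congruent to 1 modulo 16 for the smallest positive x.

x ≡ 0 (mod 11) gives x ∈ {0, 11, 22, 33}.
The first of these with x mod 16 = 1 is 33.

33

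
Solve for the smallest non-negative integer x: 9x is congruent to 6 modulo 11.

The inverse of 9 mod 11 is 5 (since 9·5 = 45 ≡ 1).
Multiplying both sides by 5: x ≡ 5·6 = 30 ≡ 8 (mod 11).
Check: 9·8 = 72 = 6·11 + 6.

8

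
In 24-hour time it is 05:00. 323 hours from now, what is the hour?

Dividing 323 by 24 gives quotient 13 and remainder 11.
(5 + 11) mod 24 = 16.

16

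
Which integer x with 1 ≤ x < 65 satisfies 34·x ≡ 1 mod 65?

65 = 1·34 + 31
34 = 1·31 + 3
31 = 10·3 + 1
3 = 3·1 + 0
Back-substituting gives 34·44 ≡ 1 (mod 65).

44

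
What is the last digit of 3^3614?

Last digits of 3^n: 3, 9, 7, 1 (period 4).
3614 mod 4 = 2, so the last digit matches 3^2 = 9.

9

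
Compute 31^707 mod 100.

11

Successive squares of 31 mod 100: 31^1≡31, 31^2≡61, 31^4≡21, 31^8≡41, 31^16≡81, 31^32≡61, 31^64≡21, 31^128≡41, 31^256≡81, 31^512≡61.
Since 707 = 1 + 2 + 64 + 128 + 512 in binary, 31^707 ≡ 31·61·21·41·61 ≡ 11 (mod 100).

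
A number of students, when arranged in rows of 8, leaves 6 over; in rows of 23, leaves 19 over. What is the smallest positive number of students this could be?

x ≡ 6 (mod 8) gives x ∈ {6, 14, 22, 30, 38, 46, 54, 62, …}.
The first of these with x mod 23 = 19 is 134.

134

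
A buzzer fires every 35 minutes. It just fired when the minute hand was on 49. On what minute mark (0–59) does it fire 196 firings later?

9

196·35 = 6860.
6860 − 114·60 = 20, so 6860 ≡ 20 (mod 60).
(49 + 20) mod 60 = 9.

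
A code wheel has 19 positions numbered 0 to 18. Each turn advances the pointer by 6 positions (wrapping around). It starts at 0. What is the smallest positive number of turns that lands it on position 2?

The inverse of 6 mod 19 is 16 (since 6·16 = 96 ≡ 1).
So x ≡ 16·2 = 32 ≡ 13 (mod 19).

13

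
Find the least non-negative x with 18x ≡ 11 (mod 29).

28

18⁻¹ ≡ 21 (mod 29) because 18·21 = 378 = 13·29 + 1.
Multiplying both sides by 21: x ≡ 21·11 = 231 ≡ 28 (mod 29).
Check: 18·28 = 504 = 17·29 + 11.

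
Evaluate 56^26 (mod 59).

35

Square-and-reduce mod 59: 56^1≡56, 56^2≡9, 56^4≡22, 56^8≡12, 56^16≡26.
Since 26 = 2 + 8 + 16 in binary, 56^26 ≡ 9·12·26 ≡ 35 (mod 59).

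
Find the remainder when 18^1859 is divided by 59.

Successive squares of 18 mod 59: 18^1≡18, 18^2≡29, 18^4≡15, 18^8≡48, 18^16≡3, 18^32≡9, 18^64≡22, 18^128≡12, 18^256≡26, 18^512≡27, 18^1024≡21.
Since 1859 = 1 + 2 + 64 + 256 + 512 + 1024 in binary, 18^1859 ≡ 18·29·22·26·27·21 ≡ 50 (mod 59).

50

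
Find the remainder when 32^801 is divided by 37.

31

By repeated squaring mod 37: 32^1≡32, 32^2≡25, 32^4≡33, 32^8≡16, 32^16≡34, 32^32≡9, 32^64≡7, 32^128≡12, 32^256≡33, 32^512≡16.
Since 801 = 1 + 32 + 256 + 512 in binary, 32^801 ≡ 32·9·33·16 ≡ 31 (mod 37).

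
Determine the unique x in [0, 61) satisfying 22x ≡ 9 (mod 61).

22⁻¹ ≡ 25 (mod 61) because 22·25 = 550 = 9·61 + 1.
Multiplying both sides by 25: x ≡ 25·9 = 225 ≡ 42 (mod 61).

42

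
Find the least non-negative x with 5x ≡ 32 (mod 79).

5⁻¹ ≡ 16 (mod 79) because 5·16 = 80 = 1·79 + 1.
So x ≡ 16·32 = 512 ≡ 38 (mod 79).
Check: 5·38 = 190 = 2·79 + 32.

38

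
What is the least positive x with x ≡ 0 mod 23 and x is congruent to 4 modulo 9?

x ≡ 4 (mod 9) gives x ∈ {4, 13, 22, 31, 40, 49, 58, 67, …}.
The first of these with x mod 23 = 0 is 184.

184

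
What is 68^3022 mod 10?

Powers of 8 mod 10 repeat with period 4: 8, 4, 2, 6.
3022 leaves remainder 2 on division by 4, so 68^3022 ends in 4.

4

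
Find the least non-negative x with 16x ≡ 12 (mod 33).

16⁻¹ ≡ 31 (mod 33) because 16·31 = 496 = 15·33 + 1.
So x ≡ 31·12 = 372 ≡ 9 (mod 33).
Check: 16·9 = 144 = 4·33 + 12.

9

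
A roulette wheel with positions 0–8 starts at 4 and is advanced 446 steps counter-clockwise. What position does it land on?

Dividing 446 by 9 gives quotient 49 and remainder 5.
(4 − 5) mod 9 = 8.

8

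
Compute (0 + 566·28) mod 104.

566·28 = 15848.
15848 mod 104 = 40 (since 152·104 = 15808).
(0 + 40) mod 104 = 40.

40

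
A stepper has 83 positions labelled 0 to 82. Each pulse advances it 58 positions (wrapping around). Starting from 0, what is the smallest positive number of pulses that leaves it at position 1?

73

83 = 1·58 + 25
58 = 2·25 + 8
25 = 3·8 + 1
8 = 8·1 + 0
Back-substituting gives 58·73 ≡ 1 (mod 83).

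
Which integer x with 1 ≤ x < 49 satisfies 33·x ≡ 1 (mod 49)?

3

33·3 = 99 = 2·49 + 1, so 33⁻¹ ≡ 3 (mod 49).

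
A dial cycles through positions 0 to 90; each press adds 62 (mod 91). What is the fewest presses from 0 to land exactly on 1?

69

62·69 = 4278 = 47·91 + 1, so 62⁻¹ ≡ 69 (mod 91).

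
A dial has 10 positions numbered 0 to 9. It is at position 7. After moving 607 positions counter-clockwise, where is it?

607 mod 10 = 7 (since 60·10 = 600).
(7 − 7) mod 10 = 0.

0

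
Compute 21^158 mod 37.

Square-and-reduce mod 37: 21^1≡21, 21^2≡34, 21^4≡9, 21^8≡7, 21^16≡12, 21^32≡33, 21^64≡16, 21^128≡34.
158 = 2 + 4 + 8 + 16 + 128, so 21^158 ≡ 34·9·7·12·34 ≡ 33 (mod 37).

33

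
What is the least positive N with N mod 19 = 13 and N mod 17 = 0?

Since 17·9 ≡ 1 (mod 19), take x = 0 + 17·((13−0)·9 mod 19) = 0 + 17·3 = 51.
Check: 51 mod 19 = 13, 51 mod 17 = 0.

51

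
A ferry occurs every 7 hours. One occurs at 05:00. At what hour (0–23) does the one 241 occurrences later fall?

241·7 = 1687.
Dividing 1687 by 24 gives quotient 70 and remainder 7.
(5 + 7) mod 24 = 12.

12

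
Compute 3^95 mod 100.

7

By repeated squaring mod 100: 3^1≡3, 3^2≡9, 3^4≡81, 3^8≡61, 3^16≡21, 3^32≡41, 3^64≡81.
95 = 1 + 2 + 4 + 8 + 16 + 64, so 3^95 ≡ 3·9·81·61·21·81 ≡ 7 (mod 100).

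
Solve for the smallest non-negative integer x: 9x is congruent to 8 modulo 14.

The inverse of 9 mod 14 is 11 (since 9·11 = 99 ≡ 1).
Multiplying both sides by 11: x ≡ 11·8 = 88 ≡ 4 (mod 14).
Check: 9·4 = 36 = 2·14 + 8.

4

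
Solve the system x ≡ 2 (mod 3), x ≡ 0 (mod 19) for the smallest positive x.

38

x ≡ 2 (mod 3) gives x ∈ {2, 5, 8, 11, 14, 17, 20, 23, …}.
The first of these with x mod 19 = 0 is 38.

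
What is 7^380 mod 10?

1

Powers of 7 mod 10 repeat with period 4: 7, 9, 3, 1.
380 mod 4 = 0, so the last digit matches 7^4 = 1.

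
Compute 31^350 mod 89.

By repeated squaring mod 89: 31^1≡31, 31^2≡71, 31^4≡57, 31^8≡45, 31^16≡67, 31^32≡39, 31^64≡8, 31^128≡64, 31^256≡2.
Since 350 = 2 + 4 + 8 + 16 + 64 + 256 in binary, 31^350 ≡ 71·57·45·67·8·2 ≡ 84 (mod 89).

84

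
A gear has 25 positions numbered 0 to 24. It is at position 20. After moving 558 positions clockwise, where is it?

Dividing 558 by 25 gives quotient 22 and remainder 8.
(20 + 8) mod 25 = 3.

3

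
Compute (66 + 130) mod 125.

71

130 − 1·125 = 5, so 130 ≡ 5 (mod 125).
(66 + 5) mod 125 = 71.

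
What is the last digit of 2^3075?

8

Last digits of 2^n: 2, 4, 8, 6 (period 4).
3075 leaves remainder 3 on division by 4, so 2^3075 ends in 8.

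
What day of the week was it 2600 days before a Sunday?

Thursday

Dividing 2600 by 7 gives quotient 371 and remainder 3.
Sunday − 3 days → Thursday.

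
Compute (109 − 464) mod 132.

Dividing 464 by 132 gives quotient 3 and remainder 68.
(109 − 68) mod 132 = 41.

41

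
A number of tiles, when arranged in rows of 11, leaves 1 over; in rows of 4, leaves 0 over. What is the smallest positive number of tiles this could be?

12

x ≡ 0 (mod 4) gives x ∈ {0, 4, 8, 12}.
The first of these with x mod 11 = 1 is 12.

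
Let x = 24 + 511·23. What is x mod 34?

13

511·23 = 11753.
11753 − 345·34 = 23, so 11753 ≡ 23 (mod 34).
(24 + 23) mod 34 = 13.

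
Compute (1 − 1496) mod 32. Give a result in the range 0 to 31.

9

1496 = 46·32 + 24, so 1496 mod 32 = 24.
(1 − 24) mod 32 = 9.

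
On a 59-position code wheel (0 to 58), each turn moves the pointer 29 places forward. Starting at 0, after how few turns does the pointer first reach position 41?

36

29⁻¹ ≡ 57 (mod 59) because 29·57 = 1653 = 28·59 + 1.
Multiplying both sides by 57: x ≡ 57·41 = 2337 ≡ 36 (mod 59).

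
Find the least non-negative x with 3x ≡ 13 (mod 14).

9

The inverse of 3 mod 14 is 5 (since 3·5 = 15 ≡ 1).
So x ≡ 5·13 = 65 ≡ 9 (mod 14).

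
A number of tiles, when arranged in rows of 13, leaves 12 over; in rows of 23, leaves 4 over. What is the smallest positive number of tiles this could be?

x ≡ 12 (mod 13) gives x ∈ {12, 25, 38, 51, 64, 77, 90, 103, …}.
The first of these with x mod 23 = 4 is 142.

142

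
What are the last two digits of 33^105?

Square-and-reduce mod 100: 33^1≡33, 33^2≡89, 33^4≡21, 33^8≡41, 33^16≡81, 33^32≡61, 33^64≡21.
105 = 1 + 8 + 32 + 64, so 33^105 ≡ 33·41·61·21 ≡ 93 (mod 100).

93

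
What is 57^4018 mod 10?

Last digits of 7^n: 7, 9, 3, 1 (period 4).
4018 mod 4 = 2, so the last digit matches 7^2 = 9.

9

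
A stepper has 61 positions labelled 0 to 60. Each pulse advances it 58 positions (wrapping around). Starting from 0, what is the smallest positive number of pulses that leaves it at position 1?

58·20 = 1160 = 19·61 + 1, so 58⁻¹ ≡ 20 (mod 61).

20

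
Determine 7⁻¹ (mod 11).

8

7·8 = 56 = 5·11 + 1, so 7⁻¹ ≡ 8 (mod 11).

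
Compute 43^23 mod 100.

Successive squares of 43 mod 100: 43^1≡43, 43^2≡49, 43^4≡1, 43^8≡1, 43^16≡1.
23 = 1 + 2 + 4 + 16, so 43^23 ≡ 43·49·1·1 ≡ 7 (mod 100).

7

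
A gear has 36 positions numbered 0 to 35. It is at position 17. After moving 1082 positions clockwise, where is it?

19

1082 = 30·36 + 2, so 1082 mod 36 = 2.
(17 + 2) mod 36 = 19.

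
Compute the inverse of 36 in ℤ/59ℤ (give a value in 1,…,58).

41

59 = 1·36 + 23
36 = 1·23 + 13
23 = 1·13 + 10
13 = 1·10 + 3
10 = 3·3 + 1
3 = 3·1 + 0
Back-substituting gives 36·41 ≡ 1 (mod 59).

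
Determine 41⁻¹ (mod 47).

47 = 1·41 + 6
41 = 6·6 + 5
6 = 1·5 + 1
5 = 5·1 + 0
Back-substituting gives 41·39 ≡ 1 (mod 47).

39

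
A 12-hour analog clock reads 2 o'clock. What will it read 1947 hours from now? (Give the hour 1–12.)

1947 = 162·12 + 3, so 1947 mod 12 = 3.
2 + 3 → 5 on a 12-hour dial.

5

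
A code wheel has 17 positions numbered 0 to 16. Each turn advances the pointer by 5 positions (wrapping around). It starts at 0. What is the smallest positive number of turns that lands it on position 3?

The inverse of 5 mod 17 is 7 (since 5·7 = 35 ≡ 1).
So x ≡ 7·3 = 21 ≡ 4 (mod 17).
Check: 5·4 = 20 = 1·17 + 3.

4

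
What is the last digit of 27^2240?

Last digits of 7^n: 7, 9, 3, 1 (period 4).
2240 leaves remainder 0 on division by 4, so 27^2240 ends in 1.

1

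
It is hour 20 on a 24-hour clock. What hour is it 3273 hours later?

3273 mod 24 = 9 (since 136·24 = 3264).
(20 + 9) mod 24 = 5.

5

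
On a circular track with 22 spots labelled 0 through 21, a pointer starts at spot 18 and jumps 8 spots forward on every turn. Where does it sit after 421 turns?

20

421·8 = 3368.
3368 − 153·22 = 2, so 3368 ≡ 2 (mod 22).
(18 + 2) mod 22 = 20.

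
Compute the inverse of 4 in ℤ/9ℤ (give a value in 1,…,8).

9 = 2·4 + 1
4 = 4·1 + 0
Back-substituting gives 4·7 ≡ 1 (mod 9).

7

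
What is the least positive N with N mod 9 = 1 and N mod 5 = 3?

28

Since 5·2 ≡ 1 (mod 9), take x = 3 + 5·((1−3)·2 mod 9) = 3 + 5·5 = 28.
Check: 28 mod 9 = 1, 28 mod 5 = 3.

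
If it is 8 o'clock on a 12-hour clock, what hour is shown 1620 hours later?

8

1620 mod 12 = 0 (since 135·12 = 1620).
8 + 0 → 8 on a 12-hour dial.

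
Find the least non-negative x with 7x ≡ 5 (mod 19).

17

7⁻¹ ≡ 11 (mod 19) because 7·11 = 77 = 4·19 + 1.
Multiplying both sides by 11: x ≡ 11·5 = 55 ≡ 17 (mod 19).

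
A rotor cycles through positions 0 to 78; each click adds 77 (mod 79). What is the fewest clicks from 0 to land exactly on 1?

39

79 = 1·77 + 2
77 = 38·2 + 1
2 = 2·1 + 0
Back-substituting gives 77·39 ≡ 1 (mod 79).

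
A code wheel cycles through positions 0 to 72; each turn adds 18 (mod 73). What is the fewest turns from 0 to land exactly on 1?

69

18·69 = 1242 = 17·73 + 1, so 18⁻¹ ≡ 69 (mod 73).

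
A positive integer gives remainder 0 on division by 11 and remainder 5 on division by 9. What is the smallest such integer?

77

Since 9·5 ≡ 1 (mod 11), take x = 5 + 9·((0−5)·5 mod 11) = 5 + 9·8 = 77.
Check: 77 mod 11 = 0, 77 mod 9 = 5.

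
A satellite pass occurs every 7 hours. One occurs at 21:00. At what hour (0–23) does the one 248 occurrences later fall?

248·7 = 1736.
Dividing 1736 by 24 gives quotient 72 and remainder 8.
(21 + 8) mod 24 = 5.

5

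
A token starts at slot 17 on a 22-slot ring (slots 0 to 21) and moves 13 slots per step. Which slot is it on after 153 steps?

153·13 = 1989.
Dividing 1989 by 22 gives quotient 90 and remainder 9.
(17 + 9) mod 22 = 4.

4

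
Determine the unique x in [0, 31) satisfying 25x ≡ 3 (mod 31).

15

25⁻¹ ≡ 5 (mod 31) because 25·5 = 125 = 4·31 + 1.
Multiplying both sides by 5: x ≡ 5·3 = 15 ≡ 15 (mod 31).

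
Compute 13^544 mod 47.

14

By repeated squaring mod 47: 13^1≡13, 13^2≡28, 13^4≡32, 13^8≡37, 13^16≡6, 13^32≡36, 13^64≡27, 13^128≡24, 13^256≡12, 13^512≡3.
Since 544 = 32 + 512 in binary, 13^544 ≡ 36·3 ≡ 14 (mod 47).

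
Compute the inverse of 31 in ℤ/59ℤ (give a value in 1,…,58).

31·40 = 1240 = 21·59 + 1, so 31⁻¹ ≡ 40 (mod 59).

40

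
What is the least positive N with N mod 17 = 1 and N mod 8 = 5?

69

x ≡ 5 (mod 8) gives x ∈ {5, 13, 21, 29, 37, 45, 53, 61, …}.
The first of these with x mod 17 = 1 is 69.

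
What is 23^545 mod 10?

3

Powers of 3 mod 10 repeat with period 4: 3, 9, 7, 1.
545 leaves remainder 1 on division by 4, so 23^545 ends in 3.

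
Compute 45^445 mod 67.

Successive squares of 45 mod 67: 45^1≡45, 45^2≡15, 45^4≡24, 45^8≡40, 45^16≡59, 45^32≡64, 45^64≡9, 45^128≡14, 45^256≡62.
445 = 1 + 4 + 8 + 16 + 32 + 128 + 256, so 45^445 ≡ 45·24·40·59·64·14·62 ≡ 8 (mod 67).

8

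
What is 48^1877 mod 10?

8

Last digits of 8^n: 8, 4, 2, 6 (period 4).
1877 leaves remainder 1 on division by 4, so 48^1877 ends in 8.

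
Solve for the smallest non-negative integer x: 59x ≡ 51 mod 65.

The inverse of 59 mod 65 is 54 (since 59·54 = 3186 ≡ 1).
Multiplying both sides by 54: x ≡ 54·51 = 2754 ≡ 24 (mod 65).

24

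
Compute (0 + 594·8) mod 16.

0

594·8 = 4752.
Dividing 4752 by 16 gives quotient 297 and remainder 0.
(0 + 0) mod 16 = 0.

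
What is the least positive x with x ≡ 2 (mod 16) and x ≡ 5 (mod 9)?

50

x ≡ 5 (mod 9) gives x ∈ {5, 14, 23, 32, 41, 50}.
The first of these with x mod 16 = 2 is 50.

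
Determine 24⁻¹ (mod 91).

24·19 = 456 = 5·91 + 1, so 24⁻¹ ≡ 19 (mod 91).

19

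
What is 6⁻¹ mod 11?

11 = 1·6 + 5
6 = 1·5 + 1
5 = 5·1 + 0
Back-substituting gives 6·2 ≡ 1 (mod 11).

2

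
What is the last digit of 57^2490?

9

The units digit of 57^n cycles with period 4: 7, 9, 3, 1, …
2490 leaves remainder 2 on division by 4, so 57^2490 ends in 9.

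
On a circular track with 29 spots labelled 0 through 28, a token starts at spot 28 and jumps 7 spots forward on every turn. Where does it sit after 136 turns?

23

136·7 = 952.
952 − 32·29 = 24, so 952 ≡ 24 (mod 29).
(28 + 24) mod 29 = 23.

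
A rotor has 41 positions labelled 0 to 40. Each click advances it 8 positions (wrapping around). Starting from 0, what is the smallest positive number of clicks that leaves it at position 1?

36

41 = 5·8 + 1
8 = 8·1 + 0
Back-substituting gives 8·36 ≡ 1 (mod 41).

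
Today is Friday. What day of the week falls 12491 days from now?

Monday

Dividing 12491 by 7 gives quotient 1784 and remainder 3.
Friday + 3 days → Monday.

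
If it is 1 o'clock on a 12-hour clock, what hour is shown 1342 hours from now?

11

Dividing 1342 by 12 gives quotient 111 and remainder 10.
1 + 10 → 11 on a 12-hour dial.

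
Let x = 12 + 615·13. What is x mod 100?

615·13 = 7995.
7995 − 79·100 = 95, so 7995 ≡ 95 (mod 100).
(12 + 95) mod 100 = 7.

7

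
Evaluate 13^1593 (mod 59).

37

Successive squares of 13 mod 59: 13^1≡13, 13^2≡51, 13^4≡5, 13^8≡25, 13^16≡35, 13^32≡45, 13^64≡19, 13^128≡7, 13^256≡49, 13^512≡41, 13^1024≡29.
1593 = 1 + 8 + 16 + 32 + 512 + 1024, so 13^1593 ≡ 13·25·35·45·41·29 ≡ 37 (mod 59).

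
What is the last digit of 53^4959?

Powers of 3 mod 10 repeat with period 4: 3, 9, 7, 1.
4959 mod 4 = 3, so the last digit matches 3^3 = 7.

7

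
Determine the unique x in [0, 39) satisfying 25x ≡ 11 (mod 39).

25⁻¹ ≡ 25 (mod 39) because 25·25 = 625 = 16·39 + 1.
Multiplying both sides by 25: x ≡ 25·11 = 275 ≡ 2 (mod 39).

2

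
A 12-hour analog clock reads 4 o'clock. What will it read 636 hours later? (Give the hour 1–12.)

4

636 − 53·12 = 0, so 636 ≡ 0 (mod 12).
4 + 0 → 4 on a 12-hour dial.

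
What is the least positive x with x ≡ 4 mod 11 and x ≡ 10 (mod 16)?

Since 16·9 ≡ 1 (mod 11), take x = 10 + 16·((4−10)·9 mod 11) = 10 + 16·1 = 26.
Check: 26 mod 11 = 4, 26 mod 16 = 10.

26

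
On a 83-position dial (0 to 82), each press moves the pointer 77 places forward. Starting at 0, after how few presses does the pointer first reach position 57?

32

The inverse of 77 mod 83 is 69 (since 77·69 = 5313 ≡ 1).
Multiplying both sides by 69: x ≡ 69·57 = 3933 ≡ 32 (mod 83).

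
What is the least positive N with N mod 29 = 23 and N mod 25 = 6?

81

Since 25·7 ≡ 1 (mod 29), take x = 6 + 25·((23−6)·7 mod 29) = 6 + 25·3 = 81.
Check: 81 mod 29 = 23, 81 mod 25 = 6.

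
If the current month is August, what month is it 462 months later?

462 − 38·12 = 6, so 462 ≡ 6 (mod 12).
August + 6 months → February.

February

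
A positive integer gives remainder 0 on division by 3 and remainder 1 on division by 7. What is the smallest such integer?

15

Since 7·1 ≡ 1 (mod 3), take x = 1 + 7·((0−1)·1 mod 3) = 1 + 7·2 = 15.
Check: 15 mod 3 = 0, 15 mod 7 = 1.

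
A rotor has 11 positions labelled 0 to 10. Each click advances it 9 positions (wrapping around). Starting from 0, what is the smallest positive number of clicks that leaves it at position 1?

9·5 = 45 = 4·11 + 1, so 9⁻¹ ≡ 5 (mod 11).

5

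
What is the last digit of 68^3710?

Powers of 8 mod 10 repeat with period 4: 8, 4, 2, 6.
3710 mod 4 = 2, so the last digit matches 8^2 = 4.

4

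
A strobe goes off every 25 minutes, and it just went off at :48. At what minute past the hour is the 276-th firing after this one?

48

276·25 = 6900.
6900 − 115·60 = 0, so 6900 ≡ 0 (mod 60).
(48 + 0) mod 60 = 48.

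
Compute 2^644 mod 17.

16

Square-and-reduce mod 17: 2^1≡2, 2^2≡4, 2^4≡16, 2^8≡1, 2^16≡1, 2^32≡1, 2^64≡1, 2^128≡1, 2^256≡1, 2^512≡1.
644 = 4 + 128 + 512, so 2^644 ≡ 16·1·1 ≡ 16 (mod 17).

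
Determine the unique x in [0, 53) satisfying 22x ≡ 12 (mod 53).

15

The inverse of 22 mod 53 is 41 (since 22·41 = 902 ≡ 1).
So x ≡ 41·12 = 492 ≡ 15 (mod 53).
Check: 22·15 = 330 = 6·53 + 12.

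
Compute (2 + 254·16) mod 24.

10

254·16 = 4064.
Dividing 4064 by 24 gives quotient 169 and remainder 8.
(2 + 8) mod 24 = 10.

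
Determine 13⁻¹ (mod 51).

4

13·4 = 52 = 1·51 + 1, so 13⁻¹ ≡ 4 (mod 51).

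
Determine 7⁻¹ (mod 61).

35

7·35 = 245 = 4·61 + 1, so 7⁻¹ ≡ 35 (mod 61).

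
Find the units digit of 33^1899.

Powers of 3 mod 10 repeat with period 4: 3, 9, 7, 1.
1899 mod 4 = 3, so the last digit matches 3^3 = 7.

7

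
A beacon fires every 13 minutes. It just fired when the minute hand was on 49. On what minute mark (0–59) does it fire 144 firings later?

1

144·13 = 1872.
Dividing 1872 by 60 gives quotient 31 and remainder 12.
(49 + 12) mod 60 = 1.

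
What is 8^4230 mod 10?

Last digits of 8^n: 8, 4, 2, 6 (period 4).
4230 mod 4 = 2, so the last digit matches 8^2 = 4.

4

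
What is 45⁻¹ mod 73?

13

73 = 1·45 + 28
45 = 1·28 + 17
28 = 1·17 + 11
17 = 1·11 + 6
11 = 1·6 + 5
6 = 1·5 + 1
5 = 5·1 + 0
Back-substituting gives 45·13 ≡ 1 (mod 73).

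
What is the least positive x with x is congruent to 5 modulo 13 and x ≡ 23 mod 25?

148

x ≡ 5 (mod 13) gives x ∈ {5, 18, 31, 44, 57, 70, 83, 96, …}.
The first of these with x mod 25 = 23 is 148.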